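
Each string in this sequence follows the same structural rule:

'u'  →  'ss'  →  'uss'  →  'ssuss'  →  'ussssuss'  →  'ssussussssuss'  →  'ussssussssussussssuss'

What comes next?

ssussussssussussssussssussussssuss

From term 3 onward, concatenate the second-to-last term with the last: u·ss = uss, ss·uss = ssuss, …
Continuing: ssussussssuss · ussssussssussussssuss gives term 8.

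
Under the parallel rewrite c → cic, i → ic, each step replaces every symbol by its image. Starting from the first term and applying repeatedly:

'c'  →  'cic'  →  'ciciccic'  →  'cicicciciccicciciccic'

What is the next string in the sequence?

cicicciciccicciciccicicciccicicciccicicciciccicciciccic

Applying the rule to each of the 21 symbols of cicicciciccicciciccic gives the pieces cic ic cic ic cic cic ic cic ic cic cic ic cic cic ic cic ic cic cic ic cic, which concatenate to the answer.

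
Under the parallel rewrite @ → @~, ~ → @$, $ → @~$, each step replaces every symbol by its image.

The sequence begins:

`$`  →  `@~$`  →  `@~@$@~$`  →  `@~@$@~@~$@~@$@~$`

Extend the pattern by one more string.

Replace each of the 16 characters of @~@$@~@~$@~@$@~$ in place — @~ @$ @~ @~$ @~ @$ @~ @$ @~$ @~ @$ @~ @~$ @~ @$ @~$ — and concatenate.

@~@$@~@~$@~@$@~@$@~$@~@$@~@~$@~@$@~$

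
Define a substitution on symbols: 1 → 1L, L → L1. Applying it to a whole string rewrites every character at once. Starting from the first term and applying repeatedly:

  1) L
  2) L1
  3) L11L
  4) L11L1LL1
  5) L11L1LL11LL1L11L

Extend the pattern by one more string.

L11L1LL11LL1L11L1LL1L11LL11L1LL1

Replace each of the 16 characters of L11L1LL11LL1L11L in place — L1 1L 1L L1 1L L1 L1 1L 1L L1 L1 1L L1 1L 1L L1 — and concatenate.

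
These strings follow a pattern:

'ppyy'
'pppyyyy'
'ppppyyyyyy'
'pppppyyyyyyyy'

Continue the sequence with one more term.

Term n consists of n+1 p's, followed by 2n y's (n = 1, 2, …).
Setting n = 5 gives 6, 10 characters in each block.

ppppppyyyyyyyyyy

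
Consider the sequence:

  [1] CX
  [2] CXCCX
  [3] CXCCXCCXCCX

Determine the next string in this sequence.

Every step duplicates the string with 'C' between the halves.
Doubling CXCCXCCXCCX with 'C' between the halves:

CXCCXCCXCCXCCXCCXCCXCCX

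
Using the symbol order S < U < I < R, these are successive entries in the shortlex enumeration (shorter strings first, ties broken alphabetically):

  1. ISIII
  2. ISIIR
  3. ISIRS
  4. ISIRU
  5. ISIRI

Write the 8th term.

Advancing 3 positions from ISIRI through ISIRI → ISIRR → ISRSS reaches term 8.

ISRSU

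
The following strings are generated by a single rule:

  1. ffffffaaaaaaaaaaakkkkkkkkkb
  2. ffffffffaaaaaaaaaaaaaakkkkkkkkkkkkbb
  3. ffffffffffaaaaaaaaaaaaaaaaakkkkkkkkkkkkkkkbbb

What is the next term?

ffffffffffffaaaaaaaaaaaaaaaaaaaakkkkkkkkkkkkkkkkkkbbbb

Reading off run lengths: f runs 6, 8, 10; a runs 11, 14, 17; k runs 9, 12, 15; b runs 1, 2, 3 — each is linear in n, where the shown terms are n = 3, 4, 5.
For the next term, n = 6, so the run lengths are 12, 20, 18, 4.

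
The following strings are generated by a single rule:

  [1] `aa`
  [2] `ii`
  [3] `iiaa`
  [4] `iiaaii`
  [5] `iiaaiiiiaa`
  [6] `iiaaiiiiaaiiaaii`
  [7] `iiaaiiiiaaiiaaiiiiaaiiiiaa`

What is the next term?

From term 3 onward, concatenate the last term with the second-to-last: ii·aa = iiaa, iiaa·ii = iiaaii, …
The next term joins iiaaiiiiaaiiaaiiiiaaiiiiaa and iiaaiiiiaaiiaaii.

iiaaiiiiaaiiaaiiiiaaiiiiaaiiaaiiiiaaiiaaii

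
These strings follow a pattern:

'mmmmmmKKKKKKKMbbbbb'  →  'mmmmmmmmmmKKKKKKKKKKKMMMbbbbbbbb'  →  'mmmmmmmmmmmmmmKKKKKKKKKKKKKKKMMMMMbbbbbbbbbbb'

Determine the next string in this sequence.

Reading off run lengths: m runs 6, 10, 14; K runs 7, 11, 15; M runs 1, 3, 5; b runs 5, 8, 11 — each is linear in n (n = 1, 2, …).
At n = 4 the blocks have lengths 18, 19, 7, 14.

mmmmmmmmmmmmmmmmmmKKKKKKKKKKKKKKKKKKKMMMMMMMbbbbbbbbbbbbbb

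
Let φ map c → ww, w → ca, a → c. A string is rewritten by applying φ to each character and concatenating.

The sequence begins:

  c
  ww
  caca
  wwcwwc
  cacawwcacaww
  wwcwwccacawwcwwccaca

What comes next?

Rewriting the 20 symbols of wwcwwccacawwcwwccaca one by one yields ca ca ww ca ca ww ww c ww c ca ca ww ca ca ww ww c ww c; concatenated:

cacawwcacawwwwcwwccacawwcacawwwwcwwc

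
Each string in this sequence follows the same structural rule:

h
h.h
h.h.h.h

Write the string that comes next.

Each string is two copies of the previous one joined by '.'.
Doubling h.h.h.h with '.' between the halves:

h.h.h.h.h.h.h.h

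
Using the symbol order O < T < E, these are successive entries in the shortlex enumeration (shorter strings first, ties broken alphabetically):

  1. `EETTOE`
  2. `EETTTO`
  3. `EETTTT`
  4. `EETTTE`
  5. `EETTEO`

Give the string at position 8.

EETEOO

Stepping forward 3 times from EETTEO: EETTEO → EETTET → EETTEE, then the target.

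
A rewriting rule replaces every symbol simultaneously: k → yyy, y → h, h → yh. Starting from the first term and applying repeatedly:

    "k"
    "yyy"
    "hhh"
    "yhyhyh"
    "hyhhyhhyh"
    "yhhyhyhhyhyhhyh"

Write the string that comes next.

hyhyhhyhhyhyhhyhhyhyhhyh

Replace each of the 15 characters of yhhyhyhhyhyhhyh in place — h yh yh h yh h yh yh h yh h yh yh h yh — and concatenate.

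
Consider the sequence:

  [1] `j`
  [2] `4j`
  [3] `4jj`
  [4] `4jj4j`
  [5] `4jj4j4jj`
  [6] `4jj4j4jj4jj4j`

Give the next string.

From term 3 onward, concatenate the last term with the second-to-last: 4j·j = 4jj, 4jj·4j = 4jj4j, …
The next term joins 4jj4j4jj4jj4j and 4jj4j4jj.

4jj4j4jj4jj4j4jj4j4jj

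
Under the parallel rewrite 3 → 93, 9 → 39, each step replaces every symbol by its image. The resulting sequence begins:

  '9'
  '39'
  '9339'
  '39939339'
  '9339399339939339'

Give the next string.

Applying the rule to each of the 16 symbols of 9339399339939339 gives the pieces 39 93 93 39 93 39 39 93 93 39 39 93 39 93 93 39, which concatenate to the answer.

39939339933939939339399339939339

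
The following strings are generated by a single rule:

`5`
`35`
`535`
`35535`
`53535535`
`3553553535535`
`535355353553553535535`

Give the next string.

3553553535535535355353553553535535

From term 3 onward, concatenate the second-to-last term with the last: 5·35 = 535, 35·535 = 35535, …
The next term joins 3553553535535 and 535355353553553535535.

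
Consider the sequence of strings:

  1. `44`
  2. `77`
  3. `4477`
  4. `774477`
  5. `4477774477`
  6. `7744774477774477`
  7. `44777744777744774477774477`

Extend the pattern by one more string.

This is a Fibonacci-style word recurrence s(k) = s(k−2)·s(k−1): e.g. 44·77 = 4477.
Continuing: 7744774477774477 · 44777744777744774477774477 gives term 8.

774477447777447744777744777744774477774477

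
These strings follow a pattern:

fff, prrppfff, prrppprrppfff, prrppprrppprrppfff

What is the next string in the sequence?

The strings grow by a fixed prefix prrpp each time.
Applying this once more to prrppprrppprrppfff:

prrppprrppprrppprrppfff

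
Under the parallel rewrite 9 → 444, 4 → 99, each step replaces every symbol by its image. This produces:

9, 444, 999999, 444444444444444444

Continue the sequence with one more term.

999999999999999999999999999999999999

Applying the rule to each of the 18 symbols of 444444444444444444 gives the pieces 99 99 99 99 99 99 99 99 99 99 99 99 99 99 99 99 99 99, which concatenate to the answer.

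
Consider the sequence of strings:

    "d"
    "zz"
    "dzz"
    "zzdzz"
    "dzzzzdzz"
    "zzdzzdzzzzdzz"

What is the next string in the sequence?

dzzzzdzzzzdzzdzzzzdzz

Each term (from the third on) is the two preceding terms concatenated in order: term 3 = d·zz = dzz.
The next term joins dzzzzdzz and zzdzzdzzzzdzz.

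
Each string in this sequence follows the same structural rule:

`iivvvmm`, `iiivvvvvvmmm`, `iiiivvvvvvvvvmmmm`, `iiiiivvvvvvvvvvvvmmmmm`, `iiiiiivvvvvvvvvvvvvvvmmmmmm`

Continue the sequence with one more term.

Each string has the form i^{n+1} v^{3n} m^{n+1} (n = 1, 2, …).
For the next term, n = 6, so the run lengths are 7, 18, 7.

iiiiiiivvvvvvvvvvvvvvvvvvmmmmmmm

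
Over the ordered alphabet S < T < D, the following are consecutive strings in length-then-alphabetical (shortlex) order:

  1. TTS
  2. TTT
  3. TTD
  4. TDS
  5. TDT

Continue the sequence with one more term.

TDD

The successor of TDT increments the rightmost position that isn't already D and resets every position after it to S.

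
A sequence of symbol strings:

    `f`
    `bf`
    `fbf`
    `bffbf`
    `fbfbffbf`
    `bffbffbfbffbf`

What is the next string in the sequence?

fbfbffbfbffbffbfbffbf

Each term (from the third on) is the two preceding terms concatenated in order: term 3 = f·bf = fbf.
The next term joins fbfbffbf and bffbffbfbffbf.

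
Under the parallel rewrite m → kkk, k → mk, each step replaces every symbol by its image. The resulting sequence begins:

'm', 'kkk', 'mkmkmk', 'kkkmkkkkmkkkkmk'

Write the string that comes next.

Rewriting the 15 symbols of kkkmkkkkmkkkkmk one by one yields mk mk mk kkk mk mk mk mk kkk mk mk mk mk kkk mk; concatenated:

mkmkmkkkkmkmkmkmkkkkmkmkmkmkkkkmk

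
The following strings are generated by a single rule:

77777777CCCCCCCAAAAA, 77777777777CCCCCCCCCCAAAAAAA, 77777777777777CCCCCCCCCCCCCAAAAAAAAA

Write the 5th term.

77777777777777777777CCCCCCCCCCCCCCCCCCCAAAAAAAAAAAAA

The n-th term is 3n+2 7's then 3n+1 C's then 2n+1 A's, where the shown terms are n = 2, 3, 4.
For term 5, n = 6, so the run lengths are 20, 19, 13.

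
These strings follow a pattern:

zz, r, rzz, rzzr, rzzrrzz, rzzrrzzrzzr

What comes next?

rzzrrzzrzzrrzzrrzz

From term 3 onward, concatenate the last term with the second-to-last: r·zz = rzz, rzz·r = rzzr, …
So term 7 is rzzrrzzrzzr·rzzrrzz.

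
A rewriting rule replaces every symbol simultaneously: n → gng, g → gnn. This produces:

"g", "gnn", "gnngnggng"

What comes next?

Apply φ to gnngnggng symbol by symbol: g→gnn, n→gng, n→gng, g→gnn, n→gng, g→gnn, g→gnn, n→gng, g→gnn; joined: gnn gng gng gnn gng gnn gnn gng gnn.

gnngnggnggnngnggnngnngnggnn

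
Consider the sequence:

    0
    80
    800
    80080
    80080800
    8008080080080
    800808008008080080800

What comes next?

Each term (from the third on) is the previous term followed by the one before it: term 3 = 80·0 = 800.
So term 8 is 800808008008080080800·8008080080080.

8008080080080800808008008080080080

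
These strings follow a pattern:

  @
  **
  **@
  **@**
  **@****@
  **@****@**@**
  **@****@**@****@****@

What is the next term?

Each term (from the third on) is the previous term followed by the one before it: term 3 = **·@ = **@.
Continuing: **@****@**@****@****@ · **@****@**@** gives term 8.

**@****@**@****@****@**@****@**@**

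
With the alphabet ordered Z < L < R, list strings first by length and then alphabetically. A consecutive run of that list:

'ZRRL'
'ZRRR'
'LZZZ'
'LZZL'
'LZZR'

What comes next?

LZLZ

Treat LZZR as a base-3 numeral over the given alphabet and add one, carrying through any trailing R's.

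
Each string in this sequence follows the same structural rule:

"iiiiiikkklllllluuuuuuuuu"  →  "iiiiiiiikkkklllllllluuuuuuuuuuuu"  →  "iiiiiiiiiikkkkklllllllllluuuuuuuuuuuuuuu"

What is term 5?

iiiiiiiiiiiiiikkkkkkklllllllllllllluuuuuuuuuuuuuuuuuuuuu

Reading off run lengths: i runs 6, 8, 10; k runs 3, 4, 5; l runs 6, 8, 10; u runs 9, 12, 15 — each is linear in n, where the shown terms are n = 3, 4, 5.
Setting n = 7 gives 14, 7, 14, 21 characters in each block.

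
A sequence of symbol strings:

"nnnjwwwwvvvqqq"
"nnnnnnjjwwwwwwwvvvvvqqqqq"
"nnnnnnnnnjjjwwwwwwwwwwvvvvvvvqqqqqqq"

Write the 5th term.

nnnnnnnnnnnnnnnjjjjjwwwwwwwwwwwwwwwwvvvvvvvvvvvqqqqqqqqqqq

Reading off run lengths: n runs 3, 6, 9; j runs 1, 2, 3; w runs 4, 7, 10; v runs 3, 5, 7; q runs 3, 5, 7 — each is linear in n (n = 1, 2, …).
Setting n = 5 gives 15, 5, 16, 11, 11 characters in each block.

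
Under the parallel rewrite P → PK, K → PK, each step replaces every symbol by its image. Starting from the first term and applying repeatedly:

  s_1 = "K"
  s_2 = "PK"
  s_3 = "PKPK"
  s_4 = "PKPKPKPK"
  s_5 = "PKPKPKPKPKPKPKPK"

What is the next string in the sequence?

Replace each of the 16 characters of PKPKPKPKPKPKPKPK in place — PK PK PK PK PK PK PK PK PK PK PK PK PK PK PK PK — and concatenate.

PKPKPKPKPKPKPKPKPKPKPKPKPKPKPKPK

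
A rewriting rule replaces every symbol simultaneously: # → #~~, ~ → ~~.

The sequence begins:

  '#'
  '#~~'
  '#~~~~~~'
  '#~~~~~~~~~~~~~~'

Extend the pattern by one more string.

Rewriting the 15 symbols of #~~~~~~~~~~~~~~ one by one yields #~~ ~~ ~~ ~~ ~~ ~~ ~~ ~~ ~~ ~~ ~~ ~~ ~~ ~~ ~~; concatenated:

#~~~~~~~~~~~~~~~~~~~~~~~~~~~~~~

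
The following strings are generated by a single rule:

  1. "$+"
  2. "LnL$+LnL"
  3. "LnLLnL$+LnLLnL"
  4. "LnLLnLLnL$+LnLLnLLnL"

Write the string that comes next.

LnLLnLLnLLnL$+LnLLnLLnLLnL

s(k+1) = LnL·s(k)·LnL, so each term gains LnL as a prefix and LnL as a suffix.
So the next term is LnL·LnLLnLLnL$+LnLLnLLnL·LnL.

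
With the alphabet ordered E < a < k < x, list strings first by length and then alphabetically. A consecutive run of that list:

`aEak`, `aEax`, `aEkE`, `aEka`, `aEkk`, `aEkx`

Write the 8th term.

Advancing 2 positions from aEkx through aEkx → aExE reaches term 8.

aExa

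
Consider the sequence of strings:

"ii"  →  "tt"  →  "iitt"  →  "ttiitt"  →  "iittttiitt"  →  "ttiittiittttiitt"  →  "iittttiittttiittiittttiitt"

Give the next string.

ttiittiittttiittiittttiittttiittiittttiitt

From term 3 onward, concatenate the second-to-last term with the last: ii·tt = iitt, tt·iitt = ttiitt, …
The next term joins ttiittiittttiitt and iittttiittttiittiittttiitt.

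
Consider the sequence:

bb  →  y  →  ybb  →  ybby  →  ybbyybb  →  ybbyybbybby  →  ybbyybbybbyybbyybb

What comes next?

From term 3 onward, concatenate the last term with the second-to-last: y·bb = ybb, ybb·y = ybby, …
Continuing: ybbyybbybbyybbyybb · ybbyybbybby gives term 8.

ybbyybbybbyybbyybbybbyybbybby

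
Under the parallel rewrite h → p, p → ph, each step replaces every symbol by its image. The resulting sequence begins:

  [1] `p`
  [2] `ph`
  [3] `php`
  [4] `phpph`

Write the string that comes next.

phpphphp

Rewriting each symbol of phpph: p→ph, h→p, p→ph, p→ph, h→p, which concatenates to ph p ph ph p.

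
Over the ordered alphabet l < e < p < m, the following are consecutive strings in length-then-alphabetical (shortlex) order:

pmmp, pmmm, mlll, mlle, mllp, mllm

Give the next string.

Treat mllm as a base-4 numeral over the given alphabet and add one, carrying through any trailing m's.

mlel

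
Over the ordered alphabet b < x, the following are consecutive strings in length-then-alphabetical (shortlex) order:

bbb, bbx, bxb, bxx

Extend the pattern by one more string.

xbb

The successor of bxx increments the rightmost position that isn't already x and resets every position after it to b.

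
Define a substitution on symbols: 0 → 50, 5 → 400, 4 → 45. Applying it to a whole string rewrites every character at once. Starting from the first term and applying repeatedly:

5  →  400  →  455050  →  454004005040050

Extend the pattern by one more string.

φ(454004005040050) expands symbol-by-symbol to 45 400 45 50 50 45 50 50 400 50 45 50 50 400 50; joining the 15 pieces gives the next term.

454004550504550504005045505040050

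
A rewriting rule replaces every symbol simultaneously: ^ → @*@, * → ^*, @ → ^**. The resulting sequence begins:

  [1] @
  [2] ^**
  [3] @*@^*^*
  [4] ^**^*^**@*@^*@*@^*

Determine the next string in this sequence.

Applying the rule to each of the 18 symbols of ^**^*^**@*@^*@*@^* gives the pieces @*@ ^* ^* @*@ ^* @*@ ^* ^* ^** ^* ^** @*@ ^* ^** ^* ^** @*@ ^*, which concatenate to the answer.

@*@^*^*@*@^*@*@^*^*^**^*^**@*@^*^**^*^**@*@^*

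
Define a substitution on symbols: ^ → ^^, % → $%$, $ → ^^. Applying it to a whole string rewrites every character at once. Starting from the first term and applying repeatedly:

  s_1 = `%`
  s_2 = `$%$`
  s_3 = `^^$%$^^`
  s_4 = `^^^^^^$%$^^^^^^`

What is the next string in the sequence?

Applying the rule to each of the 15 symbols of ^^^^^^$%$^^^^^^ gives the pieces ^^ ^^ ^^ ^^ ^^ ^^ ^^ $%$ ^^ ^^ ^^ ^^ ^^ ^^ ^^, which concatenate to the answer.

^^^^^^^^^^^^^^$%$^^^^^^^^^^^^^^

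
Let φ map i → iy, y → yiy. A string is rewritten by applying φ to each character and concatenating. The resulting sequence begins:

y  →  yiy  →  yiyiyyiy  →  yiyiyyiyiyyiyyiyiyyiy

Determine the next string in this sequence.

Rewriting the 21 symbols of yiyiyyiyiyyiyyiyiyyiy one by one yields yiy iy yiy iy yiy yiy iy yiy iy yiy yiy iy yiy yiy iy yiy iy yiy yiy iy yiy; concatenated:

yiyiyyiyiyyiyyiyiyyiyiyyiyyiyiyyiyyiyiyyiyiyyiyyiyiyyiy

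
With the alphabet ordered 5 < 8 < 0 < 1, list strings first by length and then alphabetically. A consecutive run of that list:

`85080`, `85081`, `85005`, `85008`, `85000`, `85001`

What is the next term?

85015

Find the rightmost character of 85001 below 1, bump it to the next letter, and reset everything to its right to 5.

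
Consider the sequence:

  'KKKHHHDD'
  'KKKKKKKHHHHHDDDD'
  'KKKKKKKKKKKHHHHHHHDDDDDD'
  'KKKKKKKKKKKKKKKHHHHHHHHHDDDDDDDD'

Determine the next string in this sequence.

KKKKKKKKKKKKKKKKKKKHHHHHHHHHHHDDDDDDDDDD

Reading off run lengths: K runs 3, 7, 11, 15; H runs 3, 5, 7, 9; D runs 2, 4, 6, 8 — each is linear in n (n = 1, 2, …).
Setting n = 5 gives 19, 11, 10 characters in each block.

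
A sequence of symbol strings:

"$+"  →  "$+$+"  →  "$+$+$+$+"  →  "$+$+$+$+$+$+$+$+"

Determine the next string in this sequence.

$+$+$+$+$+$+$+$+$+$+$+$+$+$+$+$+

Each string is two copies of the previous one concatenated.
One more doubling of $+$+$+$+$+$+$+$+ gives the answer.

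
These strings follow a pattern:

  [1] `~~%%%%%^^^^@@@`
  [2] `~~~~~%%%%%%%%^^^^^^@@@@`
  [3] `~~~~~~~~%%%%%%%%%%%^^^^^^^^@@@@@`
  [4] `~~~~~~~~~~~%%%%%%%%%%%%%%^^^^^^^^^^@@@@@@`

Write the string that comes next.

The n-th term is 3n-1 ~'s then 3n+2 %'s then 2n+2 ^'s then n+2 @'s (n = 1, 2, …).
Setting n = 5 gives 14, 17, 12, 7 characters in each block.

~~~~~~~~~~~~~~%%%%%%%%%%%%%%%%%^^^^^^^^^^^^@@@@@@@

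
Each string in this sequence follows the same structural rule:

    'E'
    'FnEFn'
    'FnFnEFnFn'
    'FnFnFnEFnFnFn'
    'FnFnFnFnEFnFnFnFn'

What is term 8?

FnFnFnFnFnFnFnEFnFnFnFnFnFnFn

Each term wraps the previous one in Fn on the left and Fn on the right.
From FnFnFnFnEFnFnFnFn, 3 further steps: FnFnFnFnEFnFnFnFn → FnFnFnFnFnEFnFnFnFnFn → FnFnFnFnFnFnEFnFnFnFnFnFn → (answer).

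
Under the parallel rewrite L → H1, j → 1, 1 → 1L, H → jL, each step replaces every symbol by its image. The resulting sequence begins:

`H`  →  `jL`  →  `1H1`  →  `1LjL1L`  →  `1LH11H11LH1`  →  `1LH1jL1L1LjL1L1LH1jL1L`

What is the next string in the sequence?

Rewriting the 22 symbols of 1LH1jL1L1LjL1L1LH1jL1L one by one yields 1L H1 jL 1L 1 H1 1L H1 1L H1 1 H1 1L H1 1L H1 jL 1L 1 H1 1L H1; concatenated:

1LH1jL1L1H11LH11LH11H11LH11LH1jL1L1H11LH1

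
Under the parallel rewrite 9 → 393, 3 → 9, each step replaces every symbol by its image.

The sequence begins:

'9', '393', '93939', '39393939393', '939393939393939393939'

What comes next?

Rewriting the 21 symbols of 939393939393939393939 one by one yields 393 9 393 9 393 9 393 9 393 9 393 9 393 9 393 9 393 9 393 9 393; concatenated:

3939393939393939393939393939393939393939393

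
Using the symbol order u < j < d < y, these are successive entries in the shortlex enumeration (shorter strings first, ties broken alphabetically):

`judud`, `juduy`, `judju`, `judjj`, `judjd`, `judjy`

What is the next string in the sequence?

Treat judjy as a base-4 numeral over the given alphabet and add one, carrying through any trailing y's.

juddu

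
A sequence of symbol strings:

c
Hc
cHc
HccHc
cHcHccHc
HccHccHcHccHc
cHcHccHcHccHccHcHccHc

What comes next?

HccHccHcHccHccHcHccHcHccHccHcHccHc

From term 3 onward, concatenate the second-to-last term with the last: c·Hc = cHc, Hc·cHc = HccHc, …
So term 8 is HccHccHcHccHc·cHcHccHcHccHccHcHccHc.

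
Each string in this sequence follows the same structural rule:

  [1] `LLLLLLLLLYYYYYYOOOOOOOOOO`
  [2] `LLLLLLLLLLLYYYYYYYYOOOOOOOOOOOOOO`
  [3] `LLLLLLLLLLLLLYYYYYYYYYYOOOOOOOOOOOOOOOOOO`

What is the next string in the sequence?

The n-th term is 2n+3 L's then 2n Y's then 4n-2 O's, where the shown terms are n = 3, 4, 5.
For the next term, n = 6, so the run lengths are 15, 12, 22.

LLLLLLLLLLLLLLLYYYYYYYYYYYYOOOOOOOOOOOOOOOOOOOOOO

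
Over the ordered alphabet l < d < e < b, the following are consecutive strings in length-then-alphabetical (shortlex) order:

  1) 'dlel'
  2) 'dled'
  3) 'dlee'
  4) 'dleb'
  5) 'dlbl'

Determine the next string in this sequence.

dlbd

Find the rightmost character of dlbl below b, bump it to the next letter, and reset everything to its right to l.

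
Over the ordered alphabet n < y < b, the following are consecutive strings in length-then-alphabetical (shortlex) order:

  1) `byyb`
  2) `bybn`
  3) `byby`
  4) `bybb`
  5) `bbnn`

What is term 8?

bbyn

Stepping forward 3 times from bbnn: bbnn → bbny → bbnb, then the target.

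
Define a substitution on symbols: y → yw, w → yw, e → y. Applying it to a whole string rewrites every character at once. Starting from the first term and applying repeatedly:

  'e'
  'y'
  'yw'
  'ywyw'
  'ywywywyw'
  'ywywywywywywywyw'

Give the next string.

φ(ywywywywywywywyw) expands symbol-by-symbol to yw yw yw yw yw yw yw yw yw yw yw yw yw yw yw yw; joining the 16 pieces gives the next term.

ywywywywywywywywywywywywywywywyw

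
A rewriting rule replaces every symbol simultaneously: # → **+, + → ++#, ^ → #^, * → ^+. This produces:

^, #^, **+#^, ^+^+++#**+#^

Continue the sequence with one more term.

#^++##^++#++#++#**+^+^+++#**+#^

Expanding ^+^+++#**+#^: ^→#^, +→++#, ^→#^, +→++#, +→++#, +→++#, #→**+, *→^+, *→^+, +→++#, #→**+, ^→#^. Concatenated: #^ ++# #^ ++# ++# ++# **+ ^+ ^+ ++# **+ #^.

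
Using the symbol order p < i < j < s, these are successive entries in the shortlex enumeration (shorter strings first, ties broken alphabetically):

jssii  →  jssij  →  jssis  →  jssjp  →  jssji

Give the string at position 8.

jsssp

Advancing 3 positions from jssji through jssji → jssjj → jssjs reaches term 8.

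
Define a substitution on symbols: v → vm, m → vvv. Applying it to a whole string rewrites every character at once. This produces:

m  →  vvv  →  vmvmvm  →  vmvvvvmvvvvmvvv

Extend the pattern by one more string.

φ(vmvvvvmvvvvmvvv) expands symbol-by-symbol to vm vvv vm vm vm vm vvv vm vm vm vm vvv vm vm vm; joining the 15 pieces gives the next term.

vmvvvvmvmvmvmvvvvmvmvmvmvvvvmvmvm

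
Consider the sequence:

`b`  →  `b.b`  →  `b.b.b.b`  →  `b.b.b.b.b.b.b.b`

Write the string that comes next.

b.b.b.b.b.b.b.b.b.b.b.b.b.b.b.b

Each string is two copies of the previous one joined by '.'.
So the next term is two copies of b.b.b.b.b.b.b.b with '.' between the halves.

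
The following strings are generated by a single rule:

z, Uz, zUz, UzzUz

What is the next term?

zUzUzzUz

From term 3 onward, concatenate the second-to-last term with the last: z·Uz = zUz, Uz·zUz = UzzUz, …
So term 5 is zUz·UzzUz.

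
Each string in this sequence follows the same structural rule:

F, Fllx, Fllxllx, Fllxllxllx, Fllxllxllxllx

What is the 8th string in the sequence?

Fllxllxllxllxllxllxllx

Every step adds llx to the end: s(k+1) = s(k)·llx.
From Fllxllxllxllx, 3 further steps: Fllxllxllxllx → Fllxllxllxllxllx → Fllxllxllxllxllxllx → (answer).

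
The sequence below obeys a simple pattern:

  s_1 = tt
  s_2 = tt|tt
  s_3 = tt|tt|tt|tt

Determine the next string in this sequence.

tt|tt|tt|tt|tt|tt|tt|tt

Every step duplicates the string with '|' between the halves.
One more doubling of tt|tt|tt|tt gives the answer.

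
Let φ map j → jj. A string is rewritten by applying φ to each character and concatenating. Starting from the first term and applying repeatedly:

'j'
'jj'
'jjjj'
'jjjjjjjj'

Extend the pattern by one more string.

jjjjjjjjjjjjjjjj

Expanding jjjjjjjj: j→jj, j→jj, j→jj, j→jj, j→jj, j→jj, j→jj, j→jj. Concatenated: jj jj jj jj jj jj jj jj.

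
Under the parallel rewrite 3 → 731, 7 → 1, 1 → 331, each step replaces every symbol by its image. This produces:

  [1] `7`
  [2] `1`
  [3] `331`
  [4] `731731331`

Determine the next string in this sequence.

17313311731331731731331

Apply φ to 731731331 symbol by symbol: 7→1, 3→731, 1→331, 7→1, 3→731, 1→331, 3→731, 3→731, 1→331; joined: 1 731 331 1 731 331 731 731 331.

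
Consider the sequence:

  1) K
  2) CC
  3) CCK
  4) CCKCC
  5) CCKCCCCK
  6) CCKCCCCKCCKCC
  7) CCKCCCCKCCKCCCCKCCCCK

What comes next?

This is a Fibonacci-style word recurrence s(k) = s(k−1)·s(k−2): e.g. CC·K = CCK.
So term 8 is CCKCCCCKCCKCCCCKCCCCK·CCKCCCCKCCKCC.

CCKCCCCKCCKCCCCKCCCCKCCKCCCCKCCKCC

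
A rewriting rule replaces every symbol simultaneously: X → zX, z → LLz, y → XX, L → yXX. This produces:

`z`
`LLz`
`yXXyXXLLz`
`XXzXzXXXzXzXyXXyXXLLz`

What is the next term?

Applying the rule to each of the 21 symbols of XXzXzXXXzXzXyXXyXXLLz gives the pieces zX zX LLz zX LLz zX zX zX LLz zX LLz zX XX zX zX XX zX zX yXX yXX LLz, which concatenate to the answer.

zXzXLLzzXLLzzXzXzXLLzzXLLzzXXXzXzXXXzXzXyXXyXXLLz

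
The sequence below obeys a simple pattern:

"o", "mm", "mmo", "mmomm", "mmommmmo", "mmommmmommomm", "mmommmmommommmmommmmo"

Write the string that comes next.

mmommmmommommmmommmmommommmmommomm

From term 3 onward, concatenate the last term with the second-to-last: mm·o = mmo, mmo·mm = mmomm, …
The next term joins mmommmmommommmmommmmo and mmommmmommomm.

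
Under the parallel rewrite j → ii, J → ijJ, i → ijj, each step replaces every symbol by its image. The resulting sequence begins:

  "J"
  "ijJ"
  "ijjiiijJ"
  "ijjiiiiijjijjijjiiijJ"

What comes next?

Rewriting the 21 symbols of ijjiiiiijjijjijjiiijJ one by one yields ijj ii ii ijj ijj ijj ijj ijj ii ii ijj ii ii ijj ii ii ijj ijj ijj ii ijJ; concatenated:

ijjiiiiijjijjijjijjijjiiiiijjiiiiijjiiiiijjijjijjiiijJ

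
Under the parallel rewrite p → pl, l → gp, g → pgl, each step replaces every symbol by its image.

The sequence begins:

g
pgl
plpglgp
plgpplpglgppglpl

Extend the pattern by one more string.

Rewriting the 16 symbols of plgpplpglgppglpl one by one yields pl gp pgl pl pl gp pl pgl gp pgl pl pl pgl gp pl gp; concatenated:

plgppglplplgpplpglgppglplplpglgpplgp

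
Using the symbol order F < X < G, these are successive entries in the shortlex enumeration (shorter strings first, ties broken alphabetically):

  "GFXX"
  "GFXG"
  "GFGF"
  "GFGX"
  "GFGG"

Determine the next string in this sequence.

Treat GFGG as a base-3 numeral over the given alphabet and add one, carrying through any trailing G's.

GXFF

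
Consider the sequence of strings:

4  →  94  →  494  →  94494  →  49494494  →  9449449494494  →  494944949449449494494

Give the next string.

9449449494494494944949449449494494

This is a Fibonacci-style word recurrence s(k) = s(k−2)·s(k−1): e.g. 4·94 = 494.
So term 8 is 9449449494494·494944949449449494494.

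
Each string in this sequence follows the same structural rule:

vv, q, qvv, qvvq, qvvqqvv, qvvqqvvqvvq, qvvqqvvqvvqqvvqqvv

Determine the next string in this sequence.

qvvqqvvqvvqqvvqqvvqvvqqvvqvvq

From term 3 onward, concatenate the last term with the second-to-last: q·vv = qvv, qvv·q = qvvq, …
So term 8 is qvvqqvvqvvqqvvqqvv·qvvqqvvqvvq.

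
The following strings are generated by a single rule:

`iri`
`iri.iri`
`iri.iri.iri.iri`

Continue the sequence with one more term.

iri.iri.iri.iri.iri.iri.iri.iri

s(k+1) = s(k)·.·s(k) — each term doubles the last with '.' between the halves.
So the next term is two copies of iri.iri.iri.iri with '.' between the halves.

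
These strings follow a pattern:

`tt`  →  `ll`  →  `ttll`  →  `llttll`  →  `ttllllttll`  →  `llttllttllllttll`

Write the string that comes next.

ttllllttllllttllttllllttll

Each term (from the third on) is the two preceding terms concatenated in order: term 3 = tt·ll = ttll.
So term 7 is ttllllttll·llttllttllllttll.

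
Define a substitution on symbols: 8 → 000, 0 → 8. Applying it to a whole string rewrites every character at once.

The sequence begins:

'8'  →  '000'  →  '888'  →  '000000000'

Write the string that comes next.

Rewriting each symbol of 000000000: 0→8, 0→8, 0→8, 0→8, 0→8, 0→8, 0→8, 0→8, 0→8, which concatenates to 8 8 8 8 8 8 8 8 8.

888888888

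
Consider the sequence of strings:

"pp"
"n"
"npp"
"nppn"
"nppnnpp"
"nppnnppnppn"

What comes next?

nppnnppnppnnppnnpp

This is a Fibonacci-style word recurrence s(k) = s(k−1)·s(k−2): e.g. n·pp = npp.
So term 7 is nppnnppnppn·nppnnpp.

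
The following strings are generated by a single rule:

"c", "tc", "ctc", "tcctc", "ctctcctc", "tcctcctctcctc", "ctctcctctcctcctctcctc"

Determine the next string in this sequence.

Each term (from the third on) is the two preceding terms concatenated in order: term 3 = c·tc = ctc.
So term 8 is tcctcctctcctc·ctctcctctcctcctctcctc.

tcctcctctcctcctctcctctcctcctctcctc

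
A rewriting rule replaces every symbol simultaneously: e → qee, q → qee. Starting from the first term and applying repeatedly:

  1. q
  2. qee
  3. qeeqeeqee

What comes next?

Rewriting each symbol of qeeqeeqee: q→qee, e→qee, e→qee, q→qee, e→qee, e→qee, q→qee, e→qee, e→qee, which concatenates to qee qee qee qee qee qee qee qee qee.

qeeqeeqeeqeeqeeqeeqeeqeeqee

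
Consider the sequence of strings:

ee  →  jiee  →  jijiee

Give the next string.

Each term is the previous one with ji prepended.
Applying this once more to jijiee:

jijijiee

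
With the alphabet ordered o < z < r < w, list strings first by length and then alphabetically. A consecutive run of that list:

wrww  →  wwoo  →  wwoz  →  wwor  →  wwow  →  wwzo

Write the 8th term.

wwzr

Advancing 2 positions from wwzo through wwzo → wwzz reaches term 8.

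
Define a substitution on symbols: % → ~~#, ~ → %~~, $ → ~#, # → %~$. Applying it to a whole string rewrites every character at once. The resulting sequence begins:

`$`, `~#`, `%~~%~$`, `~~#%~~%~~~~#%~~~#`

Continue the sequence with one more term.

Rewriting the 17 symbols of ~~#%~~%~~~~#%~~~# one by one yields %~~ %~~ %~$ ~~# %~~ %~~ ~~# %~~ %~~ %~~ %~~ %~$ ~~# %~~ %~~ %~~ %~$; concatenated:

%~~%~~%~$~~#%~~%~~~~#%~~%~~%~~%~~%~$~~#%~~%~~%~~%~$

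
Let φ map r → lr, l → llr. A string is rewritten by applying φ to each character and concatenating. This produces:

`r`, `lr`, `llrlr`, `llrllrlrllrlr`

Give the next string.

φ(llrllrlrllrlr) expands symbol-by-symbol to llr llr lr llr llr lr llr lr llr llr lr llr lr; joining the 13 pieces gives the next term.

llrllrlrllrllrlrllrlrllrllrlrllrlr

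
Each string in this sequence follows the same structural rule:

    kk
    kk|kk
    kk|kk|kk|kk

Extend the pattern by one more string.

s(k+1) = s(k)·|·s(k) — each term doubles the last with '|' between the halves.
Doubling kk|kk|kk|kk with '|' between the halves:

kk|kk|kk|kk|kk|kk|kk|kk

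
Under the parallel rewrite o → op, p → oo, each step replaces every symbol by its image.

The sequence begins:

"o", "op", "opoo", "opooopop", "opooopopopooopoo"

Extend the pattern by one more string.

Replace each of the 16 characters of opooopopopooopoo in place — op oo op op op oo op oo op oo op op op oo op op — and concatenate.

opooopopopooopooopooopopopooopop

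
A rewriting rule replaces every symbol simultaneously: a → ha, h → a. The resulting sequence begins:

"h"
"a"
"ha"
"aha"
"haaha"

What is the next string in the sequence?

ahahaaha

Apply φ to haaha symbol by symbol: h→a, a→ha, a→ha, h→a, a→ha; joined: a ha ha a ha.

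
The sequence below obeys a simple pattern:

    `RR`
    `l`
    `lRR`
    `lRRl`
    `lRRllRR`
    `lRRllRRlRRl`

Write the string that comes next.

From term 3 onward, concatenate the last term with the second-to-last: l·RR = lRR, lRR·l = lRRl, …
The next term joins lRRllRRlRRl and lRRllRR.

lRRllRRlRRllRRllRR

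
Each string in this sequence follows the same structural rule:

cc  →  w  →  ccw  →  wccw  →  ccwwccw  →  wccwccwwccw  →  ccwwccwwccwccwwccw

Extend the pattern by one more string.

wccwccwwccwccwwccwwccwccwwccw

This is a Fibonacci-style word recurrence s(k) = s(k−2)·s(k−1): e.g. cc·w = ccw.
Continuing: wccwccwwccw · ccwwccwwccwccwwccw gives term 8.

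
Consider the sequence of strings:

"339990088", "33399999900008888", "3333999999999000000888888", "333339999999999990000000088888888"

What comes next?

Term n consists of n+1 3's, followed by 3n 9's, followed by 2n 0's, followed by 2n 8's (n = 1, 2, …).
For the next term, n = 5, so the run lengths are 6, 15, 10, 10.

33333399999999999999900000000008888888888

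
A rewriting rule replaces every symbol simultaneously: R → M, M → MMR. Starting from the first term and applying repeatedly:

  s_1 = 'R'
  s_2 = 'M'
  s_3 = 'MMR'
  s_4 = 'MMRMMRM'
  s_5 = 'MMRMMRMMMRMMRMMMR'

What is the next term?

Replace each of the 17 characters of MMRMMRMMMRMMRMMMR in place — MMR MMR M MMR MMR M MMR MMR MMR M MMR MMR M MMR MMR MMR M — and concatenate.

MMRMMRMMMRMMRMMMRMMRMMRMMMRMMRMMMRMMRMMRM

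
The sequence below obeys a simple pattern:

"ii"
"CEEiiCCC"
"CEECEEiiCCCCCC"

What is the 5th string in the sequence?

Each term wraps the previous one in CEE on the left and CCC on the right.
From CEECEEiiCCCCCC, 2 further steps: CEECEEiiCCCCCC → CEECEECEEiiCCCCCCCCC → (answer).

CEECEECEECEEiiCCCCCCCCCCCC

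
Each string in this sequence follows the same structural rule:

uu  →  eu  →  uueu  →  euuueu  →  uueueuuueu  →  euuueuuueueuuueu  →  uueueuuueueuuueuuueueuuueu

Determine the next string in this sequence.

From term 3 onward, concatenate the second-to-last term with the last: uu·eu = uueu, eu·uueu = euuueu, …
The next term joins euuueuuueueuuueu and uueueuuueueuuueuuueueuuueu.

euuueuuueueuuueuuueueuuueueuuueuuueueuuueu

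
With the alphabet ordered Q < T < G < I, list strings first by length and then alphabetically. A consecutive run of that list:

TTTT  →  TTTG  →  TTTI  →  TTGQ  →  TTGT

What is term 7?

Stepping forward 2 times from TTGT: TTGT → TTGG, then the target.

TTGI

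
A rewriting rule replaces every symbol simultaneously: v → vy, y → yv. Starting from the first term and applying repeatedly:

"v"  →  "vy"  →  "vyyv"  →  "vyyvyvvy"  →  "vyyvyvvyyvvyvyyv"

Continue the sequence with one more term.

Replace each of the 16 characters of vyyvyvvyyvvyvyyv in place — vy yv yv vy yv vy vy yv yv vy vy yv vy yv yv vy — and concatenate.

vyyvyvvyyvvyvyyvyvvyvyyvvyyvyvvy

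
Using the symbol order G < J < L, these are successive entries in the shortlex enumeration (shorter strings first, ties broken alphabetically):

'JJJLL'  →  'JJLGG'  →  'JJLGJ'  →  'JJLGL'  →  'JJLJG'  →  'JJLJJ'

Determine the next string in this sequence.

The successor of JJLJJ increments the rightmost position that isn't already L and resets every position after it to G.

JJLJL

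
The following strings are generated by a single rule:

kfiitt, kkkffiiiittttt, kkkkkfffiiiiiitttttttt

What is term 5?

Each string has the form k^{2n-1} f^{n} i^{2n} t^{3n-1} (n = 1, 2, …).
For term 5, n = 5, so the run lengths are 9, 5, 10, 14.

kkkkkkkkkfffffiiiiiiiiiitttttttttttttt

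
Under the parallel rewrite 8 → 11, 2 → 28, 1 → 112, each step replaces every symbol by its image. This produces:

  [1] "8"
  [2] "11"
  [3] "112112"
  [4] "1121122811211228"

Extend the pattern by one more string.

φ(1121122811211228) expands symbol-by-symbol to 112 112 28 112 112 28 28 11 112 112 28 112 112 28 28 11; joining the 16 pieces gives the next term.

1121122811211228281111211228112112282811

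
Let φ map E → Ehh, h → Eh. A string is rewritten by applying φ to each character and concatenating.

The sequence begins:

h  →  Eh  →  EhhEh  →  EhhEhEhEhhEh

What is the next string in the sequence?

Apply φ to EhhEhEhEhhEh symbol by symbol: E→Ehh, h→Eh, h→Eh, E→Ehh, h→Eh, E→Ehh, h→Eh, E→Ehh, h→Eh, h→Eh, E→Ehh, h→Eh; joined: Ehh Eh Eh Ehh Eh Ehh Eh Ehh Eh Eh Ehh Eh.

EhhEhEhEhhEhEhhEhEhhEhEhEhhEh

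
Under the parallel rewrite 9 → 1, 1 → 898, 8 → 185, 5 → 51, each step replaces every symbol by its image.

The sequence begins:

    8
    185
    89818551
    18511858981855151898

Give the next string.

Applying the rule to each of the 20 symbols of 18511858981855151898 gives the pieces 898 185 51 898 898 185 51 185 1 185 898 185 51 51 898 51 898 185 1 185, which concatenate to the answer.

898185518988981855118511858981855151898518981851185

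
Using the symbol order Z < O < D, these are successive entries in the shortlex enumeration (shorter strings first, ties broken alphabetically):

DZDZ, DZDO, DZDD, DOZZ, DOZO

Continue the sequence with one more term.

DOZD

Treat DOZO as a base-3 numeral over the given alphabet and add one, carrying through any trailing D's.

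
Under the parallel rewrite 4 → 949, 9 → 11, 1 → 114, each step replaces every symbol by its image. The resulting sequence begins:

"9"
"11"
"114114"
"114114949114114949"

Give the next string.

Rewriting the 18 symbols of 114114949114114949 one by one yields 114 114 949 114 114 949 11 949 11 114 114 949 114 114 949 11 949 11; concatenated:

11411494911411494911949111141149491141149491194911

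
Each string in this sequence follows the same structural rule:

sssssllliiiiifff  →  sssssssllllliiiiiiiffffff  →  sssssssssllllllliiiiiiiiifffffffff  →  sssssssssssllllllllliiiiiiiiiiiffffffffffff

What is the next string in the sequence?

Each string has the form s^{2n+3} l^{2n+1} i^{2n+3} f^{3n} (n = 1, 2, …).
At n = 5 the blocks have lengths 13, 11, 13, 15.

sssssssssssssllllllllllliiiiiiiiiiiiifffffffffffffff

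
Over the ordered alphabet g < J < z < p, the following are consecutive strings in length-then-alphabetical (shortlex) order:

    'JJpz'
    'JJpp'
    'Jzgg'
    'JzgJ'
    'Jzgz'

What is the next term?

Jzgp

The successor of Jzgz increments the rightmost position that isn't already p and resets every position after it to g.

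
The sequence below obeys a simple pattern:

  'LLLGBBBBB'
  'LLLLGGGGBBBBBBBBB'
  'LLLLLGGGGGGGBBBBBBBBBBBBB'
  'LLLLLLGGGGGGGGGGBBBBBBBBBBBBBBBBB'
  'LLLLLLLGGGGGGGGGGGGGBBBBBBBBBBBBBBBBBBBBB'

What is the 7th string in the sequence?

LLLLLLLLLGGGGGGGGGGGGGGGGGGGBBBBBBBBBBBBBBBBBBBBBBBBBBBBB

Reading off run lengths: L runs 3, 4, 5, 6, 7; G runs 1, 4, 7, 10, 13; B runs 5, 9, 13, 17, 21 — each is linear in n (n = 1, 2, …).
Setting n = 7 gives 9, 19, 29 characters in each block.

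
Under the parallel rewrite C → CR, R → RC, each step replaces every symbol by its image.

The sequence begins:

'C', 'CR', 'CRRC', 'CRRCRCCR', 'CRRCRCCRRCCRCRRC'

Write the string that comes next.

Rewriting the 16 symbols of CRRCRCCRRCCRCRRC one by one yields CR RC RC CR RC CR CR RC RC CR CR RC CR RC RC CR; concatenated:

CRRCRCCRRCCRCRRCRCCRCRRCCRRCRCCR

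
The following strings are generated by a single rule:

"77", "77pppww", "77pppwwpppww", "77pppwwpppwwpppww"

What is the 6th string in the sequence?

The strings grow by a fixed suffix pppww each time.
From 77pppwwpppwwpppww, 2 further steps: 77pppwwpppwwpppww → 77pppwwpppwwpppwwpppww → (answer).

77pppwwpppwwpppwwpppwwpppww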